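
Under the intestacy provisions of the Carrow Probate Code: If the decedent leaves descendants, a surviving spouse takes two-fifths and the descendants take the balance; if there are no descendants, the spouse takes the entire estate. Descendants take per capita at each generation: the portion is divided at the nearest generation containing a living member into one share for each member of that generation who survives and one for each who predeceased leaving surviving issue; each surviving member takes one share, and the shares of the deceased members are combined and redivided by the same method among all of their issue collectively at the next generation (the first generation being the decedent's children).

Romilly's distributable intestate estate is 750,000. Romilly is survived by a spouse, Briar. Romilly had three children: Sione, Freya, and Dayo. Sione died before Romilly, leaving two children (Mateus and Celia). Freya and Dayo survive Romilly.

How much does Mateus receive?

Mateus receives 75,000.

Briar takes two-fifths of 750,000 = 300,000. The remaining 450,000 passes to the descendants.
The descendants' portion (450,000) is divided at the children's generation into 3 shares of 150,000. Freya and Dayo each take 150,000. The remaining share for the deceased Sione (150,000) is carried to the next generation.
That pool (150,000) is divided at the grandchildren's generation equally among Mateus and Celia: 75,000 each.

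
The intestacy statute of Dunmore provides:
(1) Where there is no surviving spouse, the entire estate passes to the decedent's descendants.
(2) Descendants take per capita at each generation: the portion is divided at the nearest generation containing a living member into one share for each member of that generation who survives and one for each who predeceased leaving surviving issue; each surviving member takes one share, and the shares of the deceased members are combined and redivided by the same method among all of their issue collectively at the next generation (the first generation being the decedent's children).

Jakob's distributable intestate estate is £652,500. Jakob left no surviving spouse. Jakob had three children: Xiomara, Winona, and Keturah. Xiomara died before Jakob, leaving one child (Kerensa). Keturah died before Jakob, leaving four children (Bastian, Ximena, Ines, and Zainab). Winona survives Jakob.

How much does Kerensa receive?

Kerensa receives £87,000.

The entire £652,500 passes to the descendants.
That amount (£652,500) is divided at the children's generation into 3 shares of £217,500. Winona takes £217,500. The 2 shares of the deceased (Xiomara and Keturah) are combined into a pool of £435,000.
That pool (£435,000) is divided at the grandchildren's generation equally among Kerensa, Bastian, Ximena, Ines, and Zainab: £87,000 each.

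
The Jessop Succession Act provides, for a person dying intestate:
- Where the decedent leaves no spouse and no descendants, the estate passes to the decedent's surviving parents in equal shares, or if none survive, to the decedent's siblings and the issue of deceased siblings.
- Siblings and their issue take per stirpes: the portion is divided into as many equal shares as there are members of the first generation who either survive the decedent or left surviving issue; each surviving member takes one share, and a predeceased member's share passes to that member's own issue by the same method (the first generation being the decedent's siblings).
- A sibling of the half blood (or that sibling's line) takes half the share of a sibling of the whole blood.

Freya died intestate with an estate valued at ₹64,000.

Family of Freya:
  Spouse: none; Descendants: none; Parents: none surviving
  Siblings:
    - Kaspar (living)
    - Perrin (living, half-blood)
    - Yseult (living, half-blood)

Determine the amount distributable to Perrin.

Perrin receives ₹16,000.

The entire ₹64,000 passes to the siblings and their issue.
Counting each half-blood sibling's line as half a unit, there are 2 units in ₹64,000, so one unit is ₹32,000. Whole-blood lines (Kaspar) take ₹32,000 each; half-blood lines (Perrin and Yseult) take ₹16,000 each.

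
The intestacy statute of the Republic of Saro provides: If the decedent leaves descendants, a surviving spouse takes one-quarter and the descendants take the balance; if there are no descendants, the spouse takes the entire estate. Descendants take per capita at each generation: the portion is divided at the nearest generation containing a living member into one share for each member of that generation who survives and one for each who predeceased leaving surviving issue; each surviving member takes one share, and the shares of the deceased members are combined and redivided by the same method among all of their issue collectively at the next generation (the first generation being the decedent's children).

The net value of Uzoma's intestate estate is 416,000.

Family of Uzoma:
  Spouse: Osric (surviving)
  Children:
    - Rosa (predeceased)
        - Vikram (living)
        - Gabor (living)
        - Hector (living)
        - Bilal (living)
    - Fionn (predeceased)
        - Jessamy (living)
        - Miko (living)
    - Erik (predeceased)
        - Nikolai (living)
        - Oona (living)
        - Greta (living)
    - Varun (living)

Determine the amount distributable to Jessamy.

Jessamy receives 26,000.

Osric takes one-quarter of 416,000 = 104,000. The remaining 312,000 passes to the descendants.
The descendants' portion (312,000) is divided at the children's generation into 4 shares of 78,000. Varun takes 78,000. The 3 shares of the deceased (Rosa, Fionn, and Erik) are combined into a pool of 234,000.
That pool (234,000) is divided at the grandchildren's generation equally among Vikram, Gabor, Hector, Bilal, Jessamy, Miko, Nikolai, Oona, and Greta: 26,000 each.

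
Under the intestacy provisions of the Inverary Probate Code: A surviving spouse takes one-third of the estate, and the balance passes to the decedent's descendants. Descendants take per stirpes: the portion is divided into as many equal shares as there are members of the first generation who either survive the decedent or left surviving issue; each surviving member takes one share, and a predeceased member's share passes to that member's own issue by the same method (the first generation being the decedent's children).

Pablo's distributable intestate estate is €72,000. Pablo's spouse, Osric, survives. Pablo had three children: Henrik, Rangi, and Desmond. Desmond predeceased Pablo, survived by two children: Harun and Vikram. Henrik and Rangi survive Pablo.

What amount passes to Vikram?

Osric takes one-third of €72,000 = €24,000. The remaining €48,000 passes to the descendants.
The descendants' portion (€48,000) is divided into 3 shares of €16,000: Henrik and Rangi each take €16,000; Desmond's €16,000 share passes to Desmond's issue.
Desmond's share (€16,000) is divided into 2 shares of €8,000: Harun and Vikram each take €8,000.

Vikram receives €8,000.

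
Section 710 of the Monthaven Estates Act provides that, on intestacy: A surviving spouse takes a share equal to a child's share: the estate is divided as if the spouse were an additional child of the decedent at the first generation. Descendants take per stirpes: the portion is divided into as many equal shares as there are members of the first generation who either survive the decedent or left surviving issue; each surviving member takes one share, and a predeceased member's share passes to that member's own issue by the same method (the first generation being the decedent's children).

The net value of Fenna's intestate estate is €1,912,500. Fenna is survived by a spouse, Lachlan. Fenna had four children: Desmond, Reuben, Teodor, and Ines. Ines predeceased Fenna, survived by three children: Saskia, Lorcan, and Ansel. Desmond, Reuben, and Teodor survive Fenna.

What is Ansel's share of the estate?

The spouse counts as an additional share at the children's level, so there are 5 primary shares of €382,500. Lachlan takes one such share (€382,500).
The children's combined portion (€1,530,000) is divided into 4 shares of €382,500: Desmond, Reuben, and Teodor each take €382,500; Ines's €382,500 share passes to Ines's issue.
Ines's share (€382,500) is divided into 3 shares of €127,500: Saskia, Lorcan, and Ansel each take €127,500.

Ansel receives €127,500.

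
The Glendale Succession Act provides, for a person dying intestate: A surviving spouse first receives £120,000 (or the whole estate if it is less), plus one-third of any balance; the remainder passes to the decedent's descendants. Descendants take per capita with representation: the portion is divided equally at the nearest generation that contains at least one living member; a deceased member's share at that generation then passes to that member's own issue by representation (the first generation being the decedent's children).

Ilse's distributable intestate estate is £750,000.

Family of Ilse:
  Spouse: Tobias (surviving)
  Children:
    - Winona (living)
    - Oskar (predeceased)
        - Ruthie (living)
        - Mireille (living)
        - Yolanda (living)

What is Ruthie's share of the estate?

Tobias first takes £120,000, leaving a balance of £630,000. Tobias then takes one-third of the balance (£210,000), for a total of £330,000. The remaining £420,000 passes to the descendants.
The descendants' portion (£420,000) is divided into 2 shares of £210,000: Winona takes £210,000; Oskar's £210,000 share passes to Oskar's issue.
Oskar's share (£210,000) is divided into 3 shares of £70,000: Ruthie, Mireille, and Yolanda each take £70,000.

Ruthie receives £70,000.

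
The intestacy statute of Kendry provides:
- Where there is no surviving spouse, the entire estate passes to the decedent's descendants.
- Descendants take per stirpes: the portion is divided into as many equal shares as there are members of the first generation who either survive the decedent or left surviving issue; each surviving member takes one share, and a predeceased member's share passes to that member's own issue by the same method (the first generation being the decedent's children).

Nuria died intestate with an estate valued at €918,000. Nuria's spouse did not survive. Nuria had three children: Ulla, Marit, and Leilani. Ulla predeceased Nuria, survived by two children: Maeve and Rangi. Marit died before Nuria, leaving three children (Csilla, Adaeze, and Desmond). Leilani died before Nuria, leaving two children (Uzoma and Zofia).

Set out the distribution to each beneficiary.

Maeve: €153,000; Rangi: €153,000; Csilla: €102,000; Adaeze: €102,000; Desmond: €102,000; Uzoma: €153,000; Zofia: €153,000

The entire €918,000 passes to the descendants.
That amount (€918,000) is divided into 3 shares of €306,000: Ulla's €306,000 share passes to Ulla's issue; Marit's €306,000 share passes to Marit's issue; Leilani's €306,000 share passes to Leilani's issue.
Ulla's share (€306,000) is divided into 2 shares of €153,000: Maeve and Rangi each take €153,000.
Marit's share (€306,000) is divided into 3 shares of €102,000: Csilla, Adaeze, and Desmond each take €102,000.
Leilani's share (€306,000) is divided into 2 shares of €153,000: Uzoma and Zofia each take €153,000.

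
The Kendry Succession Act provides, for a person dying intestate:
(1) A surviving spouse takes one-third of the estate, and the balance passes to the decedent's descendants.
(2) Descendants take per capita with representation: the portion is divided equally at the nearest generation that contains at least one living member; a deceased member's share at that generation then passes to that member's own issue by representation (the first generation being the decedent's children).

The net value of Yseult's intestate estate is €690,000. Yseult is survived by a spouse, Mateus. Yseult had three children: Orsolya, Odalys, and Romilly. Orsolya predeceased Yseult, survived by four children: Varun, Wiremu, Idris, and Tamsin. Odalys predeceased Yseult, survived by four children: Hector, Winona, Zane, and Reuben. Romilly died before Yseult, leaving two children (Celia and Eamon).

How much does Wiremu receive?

Wiremu receives €46,000.

Mateus takes one-third of €690,000 = €230,000. The remaining €460,000 passes to the descendants.
No child survives, so the initial division is made at the grandchildren's generation.
The descendants' portion (€460,000) is divided into 10 shares of €46,000: Varun, Wiremu, Idris, Tamsin, Hector, Winona, Zane, Reuben, Celia, and Eamon each take €46,000.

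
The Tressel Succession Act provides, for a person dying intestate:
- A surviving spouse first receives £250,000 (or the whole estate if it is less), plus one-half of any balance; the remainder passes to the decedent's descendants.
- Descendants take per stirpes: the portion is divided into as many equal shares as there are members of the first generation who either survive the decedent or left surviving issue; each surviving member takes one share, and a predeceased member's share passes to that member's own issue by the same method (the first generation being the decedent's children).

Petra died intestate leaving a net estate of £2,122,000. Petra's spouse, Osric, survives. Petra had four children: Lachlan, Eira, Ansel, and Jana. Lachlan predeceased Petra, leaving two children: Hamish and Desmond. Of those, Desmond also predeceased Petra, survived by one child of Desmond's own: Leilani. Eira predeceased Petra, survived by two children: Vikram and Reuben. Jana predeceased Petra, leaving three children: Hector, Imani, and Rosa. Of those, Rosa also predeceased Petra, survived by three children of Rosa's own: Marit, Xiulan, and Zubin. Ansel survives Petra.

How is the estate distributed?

Osric first takes £250,000, leaving a balance of £1,872,000. Osric then takes one-half of the balance (£936,000), for a total of £1,186,000. The remaining £936,000 passes to the descendants.
The descendants' portion (£936,000) is divided into 4 shares of £234,000: Ansel takes £234,000; Lachlan's £234,000 share passes to Lachlan's issue; Eira's £234,000 share passes to Eira's issue; Jana's £234,000 share passes to Jana's issue.
Lachlan's share (£234,000) is divided into 2 shares of £117,000: Hamish takes £117,000; Desmond's £117,000 share passes to Desmond's issue.
Desmond's share (£117,000) passes entirely to Leilani.
Eira's share (£234,000) is divided into 2 shares of £117,000: Vikram and Reuben each take £117,000.
Jana's share (£234,000) is divided into 3 shares of £78,000: Hector and Imani each take £78,000; Rosa's £78,000 share passes to Rosa's issue.
Rosa's share (£78,000) is divided into 3 shares of £26,000: Marit, Xiulan, and Zubin each take £26,000.

Osric: £1,186,000; Hamish: £117,000; Leilani: £117,000; Vikram: £117,000; Reuben: £117,000; Ansel: £234,000; Hector: £78,000; Imani: £78,000; Marit: £26,000; Xiulan: £26,000; Zubin: £26,000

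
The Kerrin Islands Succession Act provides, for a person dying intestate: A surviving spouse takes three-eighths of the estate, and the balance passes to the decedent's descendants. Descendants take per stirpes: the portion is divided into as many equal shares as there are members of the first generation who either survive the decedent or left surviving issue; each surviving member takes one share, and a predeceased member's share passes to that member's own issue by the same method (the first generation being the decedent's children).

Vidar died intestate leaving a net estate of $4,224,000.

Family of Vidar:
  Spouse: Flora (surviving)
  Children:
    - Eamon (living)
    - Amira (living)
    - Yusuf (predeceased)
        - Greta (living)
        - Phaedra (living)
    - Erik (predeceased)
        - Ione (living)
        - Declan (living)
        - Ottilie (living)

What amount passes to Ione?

Ione receives $220,000.

Flora takes three-eighths of $4,224,000 = $1,584,000. The remaining $2,640,000 passes to the descendants.
The descendants' portion ($2,640,000) is divided into 4 shares of $660,000: Eamon and Amira each take $660,000; Yusuf's $660,000 share passes to Yusuf's issue; Erik's $660,000 share passes to Erik's issue.
Yusuf's share ($660,000) is divided into 2 shares of $330,000: Greta and Phaedra each take $330,000.
Erik's share ($660,000) is divided into 3 shares of $220,000: Ione, Declan, and Ottilie each take $220,000.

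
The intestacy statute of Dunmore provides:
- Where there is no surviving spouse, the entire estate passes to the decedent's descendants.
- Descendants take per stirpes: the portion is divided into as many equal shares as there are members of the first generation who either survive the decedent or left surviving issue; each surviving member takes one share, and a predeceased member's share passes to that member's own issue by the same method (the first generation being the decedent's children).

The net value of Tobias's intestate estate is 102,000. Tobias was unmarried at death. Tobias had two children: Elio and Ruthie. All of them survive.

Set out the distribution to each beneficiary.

The entire 102,000 passes to the descendants.
That amount (102,000) is divided into 2 shares of 51,000: Elio and Ruthie each take 51,000.

Elio: 51,000; Ruthie: 51,000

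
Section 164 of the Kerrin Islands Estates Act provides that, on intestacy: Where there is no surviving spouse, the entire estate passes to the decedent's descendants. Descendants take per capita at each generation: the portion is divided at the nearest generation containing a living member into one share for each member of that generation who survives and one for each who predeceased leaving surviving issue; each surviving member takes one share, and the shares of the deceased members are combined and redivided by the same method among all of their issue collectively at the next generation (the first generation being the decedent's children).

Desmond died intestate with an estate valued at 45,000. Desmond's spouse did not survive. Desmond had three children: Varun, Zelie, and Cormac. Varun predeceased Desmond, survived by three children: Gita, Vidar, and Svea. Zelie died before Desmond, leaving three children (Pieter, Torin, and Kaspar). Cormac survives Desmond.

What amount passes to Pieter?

The entire 45,000 passes to the descendants.
That amount (45,000) is divided at the children's generation into 3 shares of 15,000. Cormac takes 15,000. The 2 shares of the deceased (Varun and Zelie) are combined into a pool of 30,000.
That pool (30,000) is divided at the grandchildren's generation equally among Gita, Vidar, Svea, Pieter, Torin, and Kaspar: 5,000 each.

Pieter receives 5,000.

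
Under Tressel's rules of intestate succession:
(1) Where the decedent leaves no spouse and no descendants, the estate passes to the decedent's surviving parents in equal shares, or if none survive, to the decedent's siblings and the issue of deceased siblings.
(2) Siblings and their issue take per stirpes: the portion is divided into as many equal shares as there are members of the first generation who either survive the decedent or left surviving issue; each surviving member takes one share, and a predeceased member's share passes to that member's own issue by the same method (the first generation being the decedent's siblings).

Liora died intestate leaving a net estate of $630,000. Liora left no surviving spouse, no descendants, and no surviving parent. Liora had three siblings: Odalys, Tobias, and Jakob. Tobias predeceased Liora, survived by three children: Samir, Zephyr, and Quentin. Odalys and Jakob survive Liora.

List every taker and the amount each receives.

Odalys: $210,000; Samir: $70,000; Zephyr: $70,000; Quentin: $70,000; Jakob: $210,000

The entire $630,000 passes to the siblings and their issue.
That amount ($630,000) is divided into 3 shares of $210,000: Odalys and Jakob each take $210,000; Tobias's $210,000 share passes to Tobias's issue.
Tobias's share ($210,000) is divided into 3 shares of $70,000: Samir, Zephyr, and Quentin each take $70,000.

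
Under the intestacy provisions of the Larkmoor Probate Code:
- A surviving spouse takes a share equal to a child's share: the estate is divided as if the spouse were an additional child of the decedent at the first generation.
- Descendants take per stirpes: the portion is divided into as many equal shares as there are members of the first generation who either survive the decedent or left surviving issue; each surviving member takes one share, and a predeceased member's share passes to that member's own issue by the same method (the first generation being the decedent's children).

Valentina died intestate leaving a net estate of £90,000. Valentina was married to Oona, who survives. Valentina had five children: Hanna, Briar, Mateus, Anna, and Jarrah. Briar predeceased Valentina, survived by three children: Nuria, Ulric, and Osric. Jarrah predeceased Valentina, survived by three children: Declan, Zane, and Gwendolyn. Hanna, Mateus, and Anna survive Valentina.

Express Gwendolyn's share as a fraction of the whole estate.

The spouse counts as an additional share at the children's level, so there are 6 primary shares of £15,000. Oona takes one such share (£15,000).
The children's combined portion (£75,000) is divided into 5 shares of £15,000: Hanna, Mateus, and Anna each take £15,000; Briar's £15,000 share passes to Briar's issue; Jarrah's £15,000 share passes to Jarrah's issue.
Briar's share (£15,000) is divided into 3 shares of £5,000: Nuria, Ulric, and Osric each take £5,000.
Jarrah's share (£15,000) is divided into 3 shares of £5,000: Declan, Zane, and Gwendolyn each take £5,000.

Gwendolyn receives 1/18 of the estate.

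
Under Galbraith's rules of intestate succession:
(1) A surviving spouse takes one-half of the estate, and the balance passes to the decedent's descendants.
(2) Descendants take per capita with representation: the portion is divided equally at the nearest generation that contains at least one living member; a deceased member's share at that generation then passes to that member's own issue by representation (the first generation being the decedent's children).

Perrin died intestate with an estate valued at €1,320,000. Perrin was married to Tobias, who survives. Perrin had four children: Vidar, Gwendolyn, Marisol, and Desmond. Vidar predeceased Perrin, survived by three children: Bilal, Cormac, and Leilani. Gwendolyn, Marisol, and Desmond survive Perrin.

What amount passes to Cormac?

Cormac receives €55,000.

Tobias takes one-half of €1,320,000 = €660,000. The remaining €660,000 passes to the descendants.
The descendants' portion (€660,000) is divided into 4 shares of €165,000: Gwendolyn, Marisol, and Desmond each take €165,000; Vidar's €165,000 share passes to Vidar's issue.
Vidar's share (€165,000) is divided into 3 shares of €55,000: Bilal, Cormac, and Leilani each take €55,000.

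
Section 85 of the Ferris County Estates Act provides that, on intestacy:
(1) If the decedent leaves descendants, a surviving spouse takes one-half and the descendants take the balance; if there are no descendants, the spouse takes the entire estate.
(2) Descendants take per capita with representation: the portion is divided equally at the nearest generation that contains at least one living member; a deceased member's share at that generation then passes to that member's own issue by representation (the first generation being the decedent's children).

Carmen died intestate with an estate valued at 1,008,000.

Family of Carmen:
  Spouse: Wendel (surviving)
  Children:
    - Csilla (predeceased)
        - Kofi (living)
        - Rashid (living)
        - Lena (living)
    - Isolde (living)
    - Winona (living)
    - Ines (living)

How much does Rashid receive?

Wendel takes one-half of 1,008,000 = 504,000. The remaining 504,000 passes to the descendants.
The descendants' portion (504,000) is divided into 4 shares of 126,000: Isolde, Winona, and Ines each take 126,000; Csilla's 126,000 share passes to Csilla's issue.
Csilla's share (126,000) is divided into 3 shares of 42,000: Kofi, Rashid, and Lena each take 42,000.

Rashid receives 42,000.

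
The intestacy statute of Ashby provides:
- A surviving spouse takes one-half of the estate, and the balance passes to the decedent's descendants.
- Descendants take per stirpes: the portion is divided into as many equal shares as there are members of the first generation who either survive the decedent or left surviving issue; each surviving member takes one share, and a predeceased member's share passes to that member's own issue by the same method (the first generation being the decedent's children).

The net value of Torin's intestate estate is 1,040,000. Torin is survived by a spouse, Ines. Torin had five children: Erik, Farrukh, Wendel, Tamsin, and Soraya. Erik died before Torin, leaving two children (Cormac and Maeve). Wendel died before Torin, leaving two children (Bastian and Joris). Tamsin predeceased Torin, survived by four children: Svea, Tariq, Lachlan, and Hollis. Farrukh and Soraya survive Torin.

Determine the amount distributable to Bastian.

Bastian receives 52,000.

Ines takes one-half of 1,040,000 = 520,000. The remaining 520,000 passes to the descendants.
The descendants' portion (520,000) is divided into 5 shares of 104,000: Farrukh and Soraya each take 104,000; Erik's 104,000 share passes to Erik's issue; Wendel's 104,000 share passes to Wendel's issue; Tamsin's 104,000 share passes to Tamsin's issue.
Erik's share (104,000) is divided into 2 shares of 52,000: Cormac and Maeve each take 52,000.
Wendel's share (104,000) is divided into 2 shares of 52,000: Bastian and Joris each take 52,000.
Tamsin's share (104,000) is divided into 4 shares of 26,000: Svea, Tariq, Lachlan, and Hollis each take 26,000.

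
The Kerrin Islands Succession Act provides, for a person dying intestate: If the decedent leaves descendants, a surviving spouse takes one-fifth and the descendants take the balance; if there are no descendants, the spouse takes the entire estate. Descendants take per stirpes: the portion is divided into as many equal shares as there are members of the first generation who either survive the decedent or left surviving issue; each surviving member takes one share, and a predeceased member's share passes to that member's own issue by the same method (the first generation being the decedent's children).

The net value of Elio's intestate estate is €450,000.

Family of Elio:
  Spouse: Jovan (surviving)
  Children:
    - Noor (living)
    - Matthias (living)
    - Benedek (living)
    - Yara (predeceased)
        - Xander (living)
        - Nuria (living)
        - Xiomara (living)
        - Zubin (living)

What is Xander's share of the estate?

Xander receives €22,500.

Jovan takes one-fifth of €450,000 = €90,000. The remaining €360,000 passes to the descendants.
The descendants' portion (€360,000) is divided into 4 shares of €90,000: Noor, Matthias, and Benedek each take €90,000; Yara's €90,000 share passes to Yara's issue.
Yara's share (€90,000) is divided into 4 shares of €22,500: Xander, Nuria, Xiomara, and Zubin each take €22,500.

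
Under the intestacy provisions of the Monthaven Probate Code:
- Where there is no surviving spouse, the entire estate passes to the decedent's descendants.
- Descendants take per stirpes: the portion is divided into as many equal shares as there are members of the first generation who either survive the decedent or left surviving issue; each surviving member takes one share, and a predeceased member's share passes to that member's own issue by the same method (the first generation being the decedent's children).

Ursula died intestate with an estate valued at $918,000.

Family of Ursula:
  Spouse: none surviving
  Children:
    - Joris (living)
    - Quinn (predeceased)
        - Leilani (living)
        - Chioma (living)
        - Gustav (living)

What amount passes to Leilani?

The entire $918,000 passes to the descendants.
That amount ($918,000) is divided into 2 shares of $459,000: Joris takes $459,000; Quinn's $459,000 share passes to Quinn's issue.
Quinn's share ($459,000) is divided into 3 shares of $153,000: Leilani, Chioma, and Gustav each take $153,000.

Leilani receives $153,000.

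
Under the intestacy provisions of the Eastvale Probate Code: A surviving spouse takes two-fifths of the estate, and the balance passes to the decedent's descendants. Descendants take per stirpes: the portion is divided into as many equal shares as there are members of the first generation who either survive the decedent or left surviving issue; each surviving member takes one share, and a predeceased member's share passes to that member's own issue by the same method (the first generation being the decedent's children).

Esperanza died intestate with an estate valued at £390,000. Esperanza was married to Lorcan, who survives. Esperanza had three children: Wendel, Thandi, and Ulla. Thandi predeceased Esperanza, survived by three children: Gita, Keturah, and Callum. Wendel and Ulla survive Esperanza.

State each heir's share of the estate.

Lorcan: £156,000; Wendel: £78,000; Gita: £26,000; Keturah: £26,000; Callum: £26,000; Ulla: £78,000

Lorcan takes two-fifths of £390,000 = £156,000. The remaining £234,000 passes to the descendants.
The descendants' portion (£234,000) is divided into 3 shares of £78,000: Wendel and Ulla each take £78,000; Thandi's £78,000 share passes to Thandi's issue.
Thandi's share (£78,000) is divided into 3 shares of £26,000: Gita, Keturah, and Callum each take £26,000.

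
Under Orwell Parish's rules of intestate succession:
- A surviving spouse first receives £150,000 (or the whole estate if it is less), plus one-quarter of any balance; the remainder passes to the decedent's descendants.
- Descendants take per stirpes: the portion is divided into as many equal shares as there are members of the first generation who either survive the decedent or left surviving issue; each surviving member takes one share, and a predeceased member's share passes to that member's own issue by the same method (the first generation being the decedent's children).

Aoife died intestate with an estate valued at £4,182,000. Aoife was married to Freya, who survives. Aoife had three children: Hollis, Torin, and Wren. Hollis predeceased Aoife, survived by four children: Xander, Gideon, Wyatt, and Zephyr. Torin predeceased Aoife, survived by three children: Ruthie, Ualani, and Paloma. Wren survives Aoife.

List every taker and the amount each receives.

Freya: £1,158,000; Xander: £252,000; Gideon: £252,000; Wyatt: £252,000; Zephyr: £252,000; Ruthie: £336,000; Ualani: £336,000; Paloma: £336,000; Wren: £1,008,000

Freya first takes £150,000, leaving a balance of £4,032,000. Freya then takes one-quarter of the balance (£1,008,000), for a total of £1,158,000. The remaining £3,024,000 passes to the descendants.
The descendants' portion (£3,024,000) is divided into 3 shares of £1,008,000: Wren takes £1,008,000; Hollis's £1,008,000 share passes to Hollis's issue; Torin's £1,008,000 share passes to Torin's issue.
Hollis's share (£1,008,000) is divided into 4 shares of £252,000: Xander, Gideon, Wyatt, and Zephyr each take £252,000.
Torin's share (£1,008,000) is divided into 3 shares of £336,000: Ruthie, Ualani, and Paloma each take £336,000.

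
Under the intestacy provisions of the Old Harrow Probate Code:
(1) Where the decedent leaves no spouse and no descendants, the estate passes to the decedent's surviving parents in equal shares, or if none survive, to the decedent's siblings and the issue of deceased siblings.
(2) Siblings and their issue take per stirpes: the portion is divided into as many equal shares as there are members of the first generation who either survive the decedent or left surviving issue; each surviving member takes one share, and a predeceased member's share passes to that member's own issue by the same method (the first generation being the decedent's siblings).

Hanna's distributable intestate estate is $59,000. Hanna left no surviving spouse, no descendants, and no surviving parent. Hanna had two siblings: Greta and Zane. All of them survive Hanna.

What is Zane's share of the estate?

The entire $59,000 passes to the siblings and their issue.
That amount ($59,000) is divided into 2 shares of $29,500: Greta and Zane each take $29,500.

Zane receives $29,500.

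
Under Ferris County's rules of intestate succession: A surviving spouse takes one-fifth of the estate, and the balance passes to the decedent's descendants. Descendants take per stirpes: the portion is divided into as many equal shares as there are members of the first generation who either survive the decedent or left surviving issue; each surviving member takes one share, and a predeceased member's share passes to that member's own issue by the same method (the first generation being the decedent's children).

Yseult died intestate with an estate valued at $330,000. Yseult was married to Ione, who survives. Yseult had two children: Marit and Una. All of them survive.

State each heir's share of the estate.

Ione takes one-fifth of $330,000 = $66,000. The remaining $264,000 passes to the descendants.
The descendants' portion ($264,000) is divided into 2 shares of $132,000: Marit and Una each take $132,000.

Ione: $66,000; Marit: $132,000; Una: $132,000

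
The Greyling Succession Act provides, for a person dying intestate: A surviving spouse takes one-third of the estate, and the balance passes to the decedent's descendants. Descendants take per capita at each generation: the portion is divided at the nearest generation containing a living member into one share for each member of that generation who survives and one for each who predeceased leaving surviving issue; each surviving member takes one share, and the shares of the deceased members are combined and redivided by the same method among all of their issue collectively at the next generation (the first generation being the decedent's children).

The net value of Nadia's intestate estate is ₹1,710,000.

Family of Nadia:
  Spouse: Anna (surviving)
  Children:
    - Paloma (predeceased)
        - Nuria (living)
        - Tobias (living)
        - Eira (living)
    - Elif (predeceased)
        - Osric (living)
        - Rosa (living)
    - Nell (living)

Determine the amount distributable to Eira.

Anna takes one-third of ₹1,710,000 = ₹570,000. The remaining ₹1,140,000 passes to the descendants.
The descendants' portion (₹1,140,000) is divided at the children's generation into 3 shares of ₹380,000. Nell takes ₹380,000. The 2 shares of the deceased (Paloma and Elif) are combined into a pool of ₹760,000.
That pool (₹760,000) is divided at the grandchildren's generation equally among Nuria, Tobias, Eira, Osric, and Rosa: ₹152,000 each.

Eira receives ₹152,000.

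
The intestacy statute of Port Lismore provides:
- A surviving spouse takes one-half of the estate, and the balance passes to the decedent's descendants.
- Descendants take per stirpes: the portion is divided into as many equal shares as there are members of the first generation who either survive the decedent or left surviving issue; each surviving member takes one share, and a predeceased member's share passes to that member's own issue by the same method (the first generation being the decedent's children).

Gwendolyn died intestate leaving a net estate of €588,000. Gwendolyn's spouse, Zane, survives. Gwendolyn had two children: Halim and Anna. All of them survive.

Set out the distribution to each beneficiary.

Zane: €294,000; Halim: €147,000; Anna: €147,000

Zane takes one-half of €588,000 = €294,000. The remaining €294,000 passes to the descendants.
The descendants' portion (€294,000) is divided into 2 shares of €147,000: Halim and Anna each take €147,000.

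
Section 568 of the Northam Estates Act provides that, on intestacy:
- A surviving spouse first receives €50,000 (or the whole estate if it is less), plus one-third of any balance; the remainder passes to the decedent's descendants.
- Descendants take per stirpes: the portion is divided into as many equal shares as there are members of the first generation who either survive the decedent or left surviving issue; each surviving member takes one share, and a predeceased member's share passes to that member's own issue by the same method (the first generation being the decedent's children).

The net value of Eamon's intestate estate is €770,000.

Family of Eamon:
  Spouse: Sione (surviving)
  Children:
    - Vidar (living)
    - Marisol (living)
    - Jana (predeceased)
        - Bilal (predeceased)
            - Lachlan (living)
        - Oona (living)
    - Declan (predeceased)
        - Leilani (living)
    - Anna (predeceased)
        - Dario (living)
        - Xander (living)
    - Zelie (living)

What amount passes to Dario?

Sione first takes €50,000, leaving a balance of €720,000. Sione then takes one-third of the balance (€240,000), for a total of €290,000. The remaining €480,000 passes to the descendants.
The descendants' portion (€480,000) is divided into 6 shares of €80,000: Vidar, Marisol, and Zelie each take €80,000; Jana's €80,000 share passes to Jana's issue; Declan's €80,000 share passes to Declan's issue; Anna's €80,000 share passes to Anna's issue.
Jana's share (€80,000) is divided into 2 shares of €40,000: Oona takes €40,000; Bilal's €40,000 share passes to Bilal's issue.
Bilal's share (€40,000) passes entirely to Lachlan.
Declan's share (€80,000) passes entirely to Leilani.
Anna's share (€80,000) is divided into 2 shares of €40,000: Dario and Xander each take €40,000.

Dario receives €40,000.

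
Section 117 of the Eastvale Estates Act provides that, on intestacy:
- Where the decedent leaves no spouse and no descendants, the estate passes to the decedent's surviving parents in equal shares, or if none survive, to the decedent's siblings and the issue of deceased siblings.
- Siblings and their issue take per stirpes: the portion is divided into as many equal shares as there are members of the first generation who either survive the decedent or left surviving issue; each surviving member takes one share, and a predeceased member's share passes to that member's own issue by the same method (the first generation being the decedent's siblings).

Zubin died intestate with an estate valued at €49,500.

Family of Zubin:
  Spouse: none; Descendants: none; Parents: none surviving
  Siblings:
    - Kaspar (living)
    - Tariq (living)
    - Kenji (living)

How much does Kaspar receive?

The entire €49,500 passes to the siblings and their issue.
That amount (€49,500) is divided into 3 shares of €16,500: Kaspar, Tariq, and Kenji each take €16,500.

Kaspar receives €16,500.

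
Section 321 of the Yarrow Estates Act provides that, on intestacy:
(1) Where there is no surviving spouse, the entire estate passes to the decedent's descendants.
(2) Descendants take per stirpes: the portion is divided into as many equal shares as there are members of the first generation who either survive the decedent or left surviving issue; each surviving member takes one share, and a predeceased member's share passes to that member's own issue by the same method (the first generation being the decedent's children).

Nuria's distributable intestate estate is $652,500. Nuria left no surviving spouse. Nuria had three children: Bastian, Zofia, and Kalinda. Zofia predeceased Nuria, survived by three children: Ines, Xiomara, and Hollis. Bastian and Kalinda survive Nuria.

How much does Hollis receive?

The entire $652,500 passes to the descendants.
That amount ($652,500) is divided into 3 shares of $217,500: Bastian and Kalinda each take $217,500; Zofia's $217,500 share passes to Zofia's issue.
Zofia's share ($217,500) is divided into 3 shares of $72,500: Ines, Xiomara, and Hollis each take $72,500.

Hollis receives $72,500.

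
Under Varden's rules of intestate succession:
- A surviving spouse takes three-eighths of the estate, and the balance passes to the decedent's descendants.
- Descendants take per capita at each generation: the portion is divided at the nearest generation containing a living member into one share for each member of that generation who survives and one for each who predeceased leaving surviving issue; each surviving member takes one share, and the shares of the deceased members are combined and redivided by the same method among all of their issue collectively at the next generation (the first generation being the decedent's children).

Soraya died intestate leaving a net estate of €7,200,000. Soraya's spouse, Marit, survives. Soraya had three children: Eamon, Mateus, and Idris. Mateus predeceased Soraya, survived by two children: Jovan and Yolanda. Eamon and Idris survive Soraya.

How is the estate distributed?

Marit: €2,700,000; Eamon: €1,500,000; Jovan: €750,000; Yolanda: €750,000; Idris: €1,500,000

Marit takes three-eighths of €7,200,000 = €2,700,000. The remaining €4,500,000 passes to the descendants.
The descendants' portion (€4,500,000) is divided at the children's generation into 3 shares of €1,500,000. Eamon and Idris each take €1,500,000. The remaining share for the deceased Mateus (€1,500,000) is carried to the next generation.
That pool (€1,500,000) is divided at the grandchildren's generation equally among Jovan and Yolanda: €750,000 each.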